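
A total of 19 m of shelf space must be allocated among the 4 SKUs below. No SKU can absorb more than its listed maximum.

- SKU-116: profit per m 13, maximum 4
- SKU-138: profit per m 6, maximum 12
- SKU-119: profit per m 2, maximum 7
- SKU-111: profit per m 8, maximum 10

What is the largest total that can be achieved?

Highest profit per m first: SKU-116 13 > SKU-111 8 > SKU-138 6 > SKU-119 2.
Give SKU-116 4 to hit its cap of 4 — 15 left.
Give SKU-111 10 to hit its cap of 10 — 5 left.
SKU-138: +5 (room for 12) → 5. Pool exhausted.
Total = 13×4 + 6×5 + 8×10 = 162.

162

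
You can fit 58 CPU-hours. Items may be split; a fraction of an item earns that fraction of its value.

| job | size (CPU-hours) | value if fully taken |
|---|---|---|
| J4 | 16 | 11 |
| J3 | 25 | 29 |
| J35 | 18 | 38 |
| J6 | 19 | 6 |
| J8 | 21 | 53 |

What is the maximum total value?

113.04

Rank by value-to-size ratio: J8 53/21≈2.52, J35 38/18≈2.11, J3 29/25≈1.16, J4 11/16≈0.688, J6 6/19≈0.316.
All 21 CPU-hours of J8 fit (value 53) — 37 remain.
All 18 CPU-hours of J35 fit (value 38) — 19 remain.
19 CPU-hours left: a 19/25 share of J3 gives 29×19/25 = 22.04.
Total value = 113.04.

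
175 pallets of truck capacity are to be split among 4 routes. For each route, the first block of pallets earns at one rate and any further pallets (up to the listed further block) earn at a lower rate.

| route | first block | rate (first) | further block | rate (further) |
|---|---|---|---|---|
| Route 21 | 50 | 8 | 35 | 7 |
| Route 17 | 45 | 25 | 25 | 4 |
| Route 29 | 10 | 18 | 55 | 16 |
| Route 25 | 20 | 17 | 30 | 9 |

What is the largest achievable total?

Order all 8 blocks by rate: Route 17/T1 25 > Route 29/T1 18 > Route 25/T1 17 > Route 29/T2 16 > Route 25/T2 9 > Route 21/T1 8 > Route 21/T2 7 > Route 17/T2 4.
Route 17 T1 at 25: fill all 45 → 130 left.
Route 29/T1 (18): +10 → 120 left.
Fill Route 25 T1 block (20 at 17) → 100 left.
Fill Route 29 T2 block (55 at 16) → 45 left.
Route 25/T2 (9): +30 → 15 left.
Route 21/T1: +15 of 50 at 8; pool empty.
Total = 25×45 + 18×10 + 17×20 + 16×55 + 9×30 + 8×15 = 2915.

2915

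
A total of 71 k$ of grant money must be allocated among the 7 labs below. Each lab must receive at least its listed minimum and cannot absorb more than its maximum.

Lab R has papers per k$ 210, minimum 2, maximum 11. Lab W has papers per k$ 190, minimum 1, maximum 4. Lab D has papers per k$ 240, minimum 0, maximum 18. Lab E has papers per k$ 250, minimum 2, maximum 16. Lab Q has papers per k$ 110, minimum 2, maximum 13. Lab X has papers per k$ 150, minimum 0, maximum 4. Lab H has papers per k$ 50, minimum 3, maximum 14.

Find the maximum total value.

Meeting every minimum uses 2+1+0+2+2+0+3 = 10 k$, leaving 61.
Order the labs by papers per k$: Lab E 250 > Lab D 240 > Lab R 210 > Lab W 190 > Lab X 150 > Lab Q 110 > Lab H 50.
Give Lab E 14 more to hit its cap of 16 ; 47 left.
Lab D takes 18 more to reach its cap of 18 ; 29 left.
Lab R: +9 to 11 (cap) ; 20 left.
Lab W takes 3 more to reach its cap of 4 ; 17 left.
Lab X takes 4 more to reach its cap of 4 ; 13 left.
Lab Q: +11 to 13 (cap) ; 2 left.
Lab H: +2 (room for 11) → 5. Pool exhausted.
Total = 210×11 + 190×4 + 240×18 + 250×16 + 110×13 + 150×4 + 50×5 = 13670.

13670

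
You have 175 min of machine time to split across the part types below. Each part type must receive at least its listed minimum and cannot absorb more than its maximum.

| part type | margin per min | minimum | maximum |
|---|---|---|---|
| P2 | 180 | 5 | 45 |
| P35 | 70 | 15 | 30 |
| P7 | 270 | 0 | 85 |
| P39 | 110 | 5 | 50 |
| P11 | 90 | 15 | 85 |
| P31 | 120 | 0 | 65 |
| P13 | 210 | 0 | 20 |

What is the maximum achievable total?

Meeting every minimum uses 5+15+0+5+15+0+0 = 40 min, leaving 135.
Highest margin per min first: P7 270 > P13 210 > P2 180 > P31 120 > P39 110 > P11 90 > P35 70.
Give P7 85 more to hit its cap of 85 — 50 left.
Give P13 20 more to hit its cap of 20 — 30 left.
P2 has room for 40 more but only 30 remain, so it gets 35.
Total = 180×35 + 70×15 + 270×85 + 110×5 + 90×15 + 210×20 = 36400.

36400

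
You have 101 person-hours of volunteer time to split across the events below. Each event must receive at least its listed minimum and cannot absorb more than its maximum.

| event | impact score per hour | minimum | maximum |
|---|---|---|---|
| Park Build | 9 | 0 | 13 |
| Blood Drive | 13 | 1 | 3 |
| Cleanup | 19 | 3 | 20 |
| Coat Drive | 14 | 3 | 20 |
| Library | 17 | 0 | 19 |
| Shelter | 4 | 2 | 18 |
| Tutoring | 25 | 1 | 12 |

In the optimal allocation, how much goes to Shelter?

14

Meeting every minimum uses 0+1+3+3+0+2+1 = 10 person-hours, leaving 91.
Highest impact score per hour first: Tutoring 25 > Cleanup 19 > Library 17 > Coat Drive 14 > Blood Drive 13 > Park Build 9 > Shelter 4.
Tutoring takes 11 more to reach its cap of 12 — 80 left.
Cleanup: +17 to 20 (cap) — 63 left.
Library takes 19 more to reach its cap of 19 — 44 left.
Coat Drive takes 17 more to reach its cap of 20 — 27 left.
Give Blood Drive 2 more to hit its cap of 3 — 25 left.
Give Park Build 13 more to hit its cap of 13 — 12 left.
Shelter has room for 16 more but only 12 remain, so it gets 14.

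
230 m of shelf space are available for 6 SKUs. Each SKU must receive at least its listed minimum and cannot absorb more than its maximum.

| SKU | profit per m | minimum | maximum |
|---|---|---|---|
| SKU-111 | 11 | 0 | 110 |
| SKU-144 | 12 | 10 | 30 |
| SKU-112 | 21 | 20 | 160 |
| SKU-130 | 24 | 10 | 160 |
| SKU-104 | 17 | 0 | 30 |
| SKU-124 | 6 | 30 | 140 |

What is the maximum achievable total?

4770

Meeting every minimum uses 0+10+20+10+0+30 = 70 m, leaving 160.
Order the SKUs by profit per m: SKU-130 24 > SKU-112 21 > SKU-104 17 > SKU-144 12 > SKU-111 11 > SKU-124 6.
SKU-130: +150 to 160 (cap) ; 10 left.
Only 10 left; SKU-112 takes them to reach 30.
Total = 12×10 + 21×30 + 24×160 + 6×30 = 4770.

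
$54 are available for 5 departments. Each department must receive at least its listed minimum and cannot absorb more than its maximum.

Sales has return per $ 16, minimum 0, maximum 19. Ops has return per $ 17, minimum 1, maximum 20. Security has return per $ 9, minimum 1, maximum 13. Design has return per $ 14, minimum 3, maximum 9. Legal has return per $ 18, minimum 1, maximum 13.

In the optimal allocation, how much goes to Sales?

17

Meeting every minimum uses 0+1+1+3+1 = 6 $, leaving 48.
Rank by return per $: Legal 18 > Ops 17 > Sales 16 > Design 14 > Security 9.
Legal: +12 to 13 (cap) — 36 left.
Ops takes 19 more to reach its cap of 20 — 17 left.
Only 17 left; Sales takes them to reach 17.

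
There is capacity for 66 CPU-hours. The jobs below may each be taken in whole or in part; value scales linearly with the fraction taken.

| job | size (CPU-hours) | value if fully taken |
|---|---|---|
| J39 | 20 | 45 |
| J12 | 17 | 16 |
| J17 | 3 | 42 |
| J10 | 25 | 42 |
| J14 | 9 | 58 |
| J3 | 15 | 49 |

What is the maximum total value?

225.92

Best value per unit of size first: J17 42/3≈14, J14 58/9≈6.44, J3 49/15≈3.27, J39 45/20≈2.25, J10 42/25≈1.68, J12 16/17≈0.941.
All 3 CPU-hours of J17 fit (value 42) → 63 remain.
J14: take in full, 9 CPU-hours for value 58 → 54 left.
J3: take in full, 15 CPU-hours for value 49 → 39 left.
J39: take in full, 20 CPU-hours for value 45 → 19 left.
Only 19 CPU-hours remain; take 19/25 of J10 for value 42×19/25 = 31.92.
Total value = 225.92.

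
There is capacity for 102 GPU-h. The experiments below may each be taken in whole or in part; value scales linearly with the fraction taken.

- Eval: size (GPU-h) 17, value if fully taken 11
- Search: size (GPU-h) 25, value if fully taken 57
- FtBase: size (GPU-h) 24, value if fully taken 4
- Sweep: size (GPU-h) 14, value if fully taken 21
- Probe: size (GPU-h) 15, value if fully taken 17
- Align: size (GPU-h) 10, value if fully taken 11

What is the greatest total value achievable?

Best value per unit of size first: Search 57/25≈2.28, Sweep 21/14≈1.5, Probe 17/15≈1.13, Align 11/10≈1.1, Eval 11/17≈0.647, FtBase 4/24≈0.167.
All 25 GPU-h of Search fit (value 57) — 77 remain.
All 14 GPU-h of Sweep fit (value 21) — 63 remain.
Probe: take in full, 15 GPU-h for value 17 — 48 left.
All 10 GPU-h of Align fit (value 11) — 38 remain.
Eval: take in full, 17 GPU-h for value 11 — 21 left.
Fill the last 21 GPU-h with part of FtBase: 21/24 of it earns 3.5.
Total value = 120.5.

120.5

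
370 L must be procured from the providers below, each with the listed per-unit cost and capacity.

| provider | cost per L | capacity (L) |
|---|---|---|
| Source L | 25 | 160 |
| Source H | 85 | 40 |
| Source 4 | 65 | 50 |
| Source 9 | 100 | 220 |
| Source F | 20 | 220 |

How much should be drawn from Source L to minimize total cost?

Fill from the cheapest provider first.
Take 220 from Source F at 20 — need 150 more.
Source L at 25: take 150 of its 160 — requirement met.
Source 4, Source H, Source 9: unused.

150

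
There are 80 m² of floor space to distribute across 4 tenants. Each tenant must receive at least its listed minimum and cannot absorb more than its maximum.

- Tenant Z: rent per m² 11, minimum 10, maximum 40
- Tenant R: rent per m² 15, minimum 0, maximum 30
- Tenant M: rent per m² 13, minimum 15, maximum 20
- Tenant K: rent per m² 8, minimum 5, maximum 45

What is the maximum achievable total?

1025

Meeting every minimum uses 10+0+15+5 = 30 m², leaving 50.
Rank by rent per m²: Tenant R 15 > Tenant M 13 > Tenant Z 11 > Tenant K 8.
Tenant R takes 30 more to reach its cap of 30 — 20 left.
Tenant M: +5 to 20 (cap) — 15 left.
Only 15 left; Tenant Z takes them to reach 25.
Total = 11×25 + 15×30 + 13×20 + 8×5 = 1025.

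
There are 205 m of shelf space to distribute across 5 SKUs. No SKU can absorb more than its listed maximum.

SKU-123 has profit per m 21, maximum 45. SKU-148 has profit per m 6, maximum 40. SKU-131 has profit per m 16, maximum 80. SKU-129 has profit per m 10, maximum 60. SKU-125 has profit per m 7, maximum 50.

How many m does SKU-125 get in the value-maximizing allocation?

Rank by profit per m: SKU-123 21 > SKU-131 16 > SKU-129 10 > SKU-125 7 > SKU-148 6.
SKU-123: +45 to 45 (cap) — 160 left.
Give SKU-131 80 to hit its cap of 80 — 80 left.
Give SKU-129 60 to hit its cap of 60 — 20 left.
SKU-125 has room for 50 but only 20 remain, so it gets 20.

20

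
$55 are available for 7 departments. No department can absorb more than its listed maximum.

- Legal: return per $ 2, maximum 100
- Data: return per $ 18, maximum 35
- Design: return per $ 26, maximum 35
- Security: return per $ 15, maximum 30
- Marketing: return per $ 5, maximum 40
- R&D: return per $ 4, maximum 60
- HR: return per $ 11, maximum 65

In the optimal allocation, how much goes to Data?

Rank by return per $: Design 26 > Data 18 > Security 15 > HR 11 > Marketing 5 > R&D 4 > Legal 2.
Design: +35 to 35 (cap) ; 20 left.
Data: +20 (room for 35) → 20. Pool exhausted.

20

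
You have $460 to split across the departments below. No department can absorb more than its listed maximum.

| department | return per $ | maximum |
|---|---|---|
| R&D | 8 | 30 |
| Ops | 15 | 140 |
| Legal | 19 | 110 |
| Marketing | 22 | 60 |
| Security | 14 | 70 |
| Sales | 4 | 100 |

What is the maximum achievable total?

Highest return per $ first: Marketing 22 > Legal 19 > Ops 15 > Security 14 > R&D 8 > Sales 4.
Give Marketing 60 to hit its cap of 60 → 400 left.
Give Legal 110 to hit its cap of 110 → 290 left.
Ops takes 140 to reach its cap of 140 → 150 left.
Security takes 70 to reach its cap of 70 → 80 left.
R&D: +30 to 30 (cap) → 50 left.
Only 50 left; Sales takes them to reach 50.
Total = 8×30 + 15×140 + 19×110 + 22×60 + 14×70 + 4×50 = 6930.

6930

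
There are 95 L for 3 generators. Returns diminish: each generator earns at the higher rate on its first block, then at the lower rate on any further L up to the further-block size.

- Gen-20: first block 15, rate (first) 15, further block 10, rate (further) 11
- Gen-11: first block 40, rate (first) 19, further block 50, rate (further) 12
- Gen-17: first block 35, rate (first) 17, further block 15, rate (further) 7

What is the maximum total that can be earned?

Order all 6 blocks by rate: Gen-11/T1 19 > Gen-17/T1 17 > Gen-20/T1 15 > Gen-11/T2 12 > Gen-20/T2 11 > Gen-17/T2 7.
Fill Gen-11 T1 block (40 at 19) ; 55 left.
Gen-17/T1 (17): +35 ; 20 left.
Fill Gen-20 T1 block (15 at 15) ; 5 left.
5 remain; put them into Gen-11 T2 at 12.
Total = 19×40 + 17×35 + 15×15 + 12×5 = 1640.

1640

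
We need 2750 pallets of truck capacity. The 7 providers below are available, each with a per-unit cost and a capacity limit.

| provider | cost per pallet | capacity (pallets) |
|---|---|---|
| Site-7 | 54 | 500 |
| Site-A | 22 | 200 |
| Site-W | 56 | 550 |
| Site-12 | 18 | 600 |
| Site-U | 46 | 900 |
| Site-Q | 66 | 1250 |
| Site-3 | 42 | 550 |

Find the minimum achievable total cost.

106700

Cheapest first:
Take 600 from Site-12 at 18 — need 2150 more.
Site-A (22): use full 200 — 1950 pallets to go.
Take 550 from Site-3 at 42 — need 1400 more.
Site-U (46): use full 900 — 500 pallets to go.
Take 500 from Site-7 at 54 — need 0 more.
Site-W, Site-Q: unused.
Cost = 600×18 + 200×22 + 550×42 + 900×46 + 500×54 = 106700.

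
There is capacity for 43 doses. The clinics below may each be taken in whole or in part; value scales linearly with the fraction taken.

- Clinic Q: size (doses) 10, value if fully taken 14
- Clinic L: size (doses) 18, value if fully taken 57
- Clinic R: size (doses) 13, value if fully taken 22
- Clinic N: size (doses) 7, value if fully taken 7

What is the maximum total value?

95

Rank by value-to-size ratio: Clinic L 57/18≈3.17, Clinic R 22/13≈1.69, Clinic Q 14/10≈1.4, Clinic N 7/7≈1.
Clinic L: take in full, 18 doses for value 57 — 25 left.
Clinic R: take in full, 13 doses for value 22 — 12 left.
Take all of Clinic Q (10 doses, value 14) — 2 doses left.
2 doses left: a 2/7 share of Clinic N gives 7×2/7 = 2.
Total value = 95.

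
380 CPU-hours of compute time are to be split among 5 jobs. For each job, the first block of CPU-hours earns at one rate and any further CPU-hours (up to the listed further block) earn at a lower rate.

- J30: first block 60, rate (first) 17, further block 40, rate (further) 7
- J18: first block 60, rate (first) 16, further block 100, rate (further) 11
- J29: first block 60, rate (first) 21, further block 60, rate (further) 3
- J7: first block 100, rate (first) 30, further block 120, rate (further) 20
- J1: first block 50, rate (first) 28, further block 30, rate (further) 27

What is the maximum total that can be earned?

Treat each block as its own option and order by rate: J7/tier1 30 > J1/tier1 28 > J1/tier2 27 > J29/tier1 21 > J7/tier2 20 > J30/tier1 17 > J18/tier1 16 > J18/tier2 11 > J30/tier2 7 > J29/tier2 3.
J7/tier1 (30): +100 ; 280 left.
Fill J1 tier1 block (50 at 28) ; 230 left.
J1 tier2 at 27: fill all 30 ; 200 left.
J29/tier1 (21): +60 ; 140 left.
J7 tier2 at 20: fill all 120 ; 20 left.
J30/tier1: +20 of 60 at 17; pool empty.
Total = 30×100 + 28×50 + 27×30 + 21×60 + 20×120 + 17×20 = 9210.

9210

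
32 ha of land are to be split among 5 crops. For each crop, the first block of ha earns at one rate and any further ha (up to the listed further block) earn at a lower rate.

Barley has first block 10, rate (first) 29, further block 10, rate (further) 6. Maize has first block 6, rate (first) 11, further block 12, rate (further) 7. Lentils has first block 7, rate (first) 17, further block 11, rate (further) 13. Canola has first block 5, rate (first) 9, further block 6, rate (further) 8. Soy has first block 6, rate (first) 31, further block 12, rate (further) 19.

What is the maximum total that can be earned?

Order all 10 blocks by rate: Soy/tier1 31 > Barley/tier1 29 > Soy/tier2 19 > Lentils/tier1 17 > Lentils/tier2 13 > Maize/tier1 11 > Canola/tier1 9 > Canola/tier2 8 > Maize/tier2 7 > Barley/tier2 6.
Soy/tier1 (31): +6 → 26 left.
Barley tier1 at 29: fill all 10 → 16 left.
Fill Soy tier2 block (12 at 19) → 4 left.
Lentils tier1 at 17: only 4 left, fill 4.
Total = 31×6 + 29×10 + 19×12 + 17×4 = 772.

772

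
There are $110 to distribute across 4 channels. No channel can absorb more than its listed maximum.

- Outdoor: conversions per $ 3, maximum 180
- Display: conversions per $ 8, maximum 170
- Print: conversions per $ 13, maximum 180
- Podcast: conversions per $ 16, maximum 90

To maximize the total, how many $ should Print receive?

Order the channels by conversions per $: Podcast 16 > Print 13 > Display 8 > Outdoor 3.
Podcast takes 90 to reach its cap of 90 — 20 left.
Print: +20 (room for 180) → 20. Pool exhausted.

20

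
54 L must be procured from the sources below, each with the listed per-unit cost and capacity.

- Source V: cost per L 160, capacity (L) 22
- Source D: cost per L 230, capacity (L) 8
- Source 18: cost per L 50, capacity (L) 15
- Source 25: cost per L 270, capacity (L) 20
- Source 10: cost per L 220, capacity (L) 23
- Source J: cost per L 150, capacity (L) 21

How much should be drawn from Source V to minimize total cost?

18

Cheapest first:
Source 18 (50): use full 15 → 39 L to go.
Source J (150): use full 21 → 18 L to go.
Take 18 from Source V at 160 to finish.
Source 10, Source D, Source 25: unused.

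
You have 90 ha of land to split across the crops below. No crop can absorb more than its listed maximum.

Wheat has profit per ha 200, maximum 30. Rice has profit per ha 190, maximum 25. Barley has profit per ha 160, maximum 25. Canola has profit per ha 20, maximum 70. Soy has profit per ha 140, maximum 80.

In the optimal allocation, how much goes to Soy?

10

Rank by profit per ha: Wheat 200 > Rice 190 > Barley 160 > Soy 140 > Canola 20.
Wheat takes 30 to reach its cap of 30 — 60 left.
Rice takes 25 to reach its cap of 25 — 35 left.
Barley takes 25 to reach its cap of 25 — 10 left.
Soy has room for 80 but only 10 remain, so it gets 10.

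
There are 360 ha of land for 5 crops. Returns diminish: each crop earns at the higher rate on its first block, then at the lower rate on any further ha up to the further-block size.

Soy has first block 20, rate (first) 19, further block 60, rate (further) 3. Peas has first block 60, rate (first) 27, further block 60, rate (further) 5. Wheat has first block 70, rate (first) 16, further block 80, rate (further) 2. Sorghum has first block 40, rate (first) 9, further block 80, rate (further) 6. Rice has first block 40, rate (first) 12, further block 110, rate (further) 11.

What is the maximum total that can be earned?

Treat each block as its own option and order by rate: Peas/tier1 27 > Soy/tier1 19 > Wheat/tier1 16 > Rice/tier1 12 > Rice/tier2 11 > Sorghum/tier1 9 > Sorghum/tier2 6 > Peas/tier2 5 > Soy/tier2 3 > Wheat/tier2 2.
Peas tier1 at 27: fill all 60 — 300 left.
Soy tier1 at 19: fill all 20 — 280 left.
Wheat/tier1 (16): +70 — 210 left.
Fill Rice tier1 block (40 at 12) — 170 left.
Rice/tier2 (11): +110 — 60 left.
Sorghum tier1 at 9: fill all 40 — 20 left.
Sorghum/tier2: +20 of 80 at 6; pool empty.
Total = 27×60 + 19×20 + 16×70 + 12×40 + 11×110 + 9×40 + 6×20 = 5290.

5290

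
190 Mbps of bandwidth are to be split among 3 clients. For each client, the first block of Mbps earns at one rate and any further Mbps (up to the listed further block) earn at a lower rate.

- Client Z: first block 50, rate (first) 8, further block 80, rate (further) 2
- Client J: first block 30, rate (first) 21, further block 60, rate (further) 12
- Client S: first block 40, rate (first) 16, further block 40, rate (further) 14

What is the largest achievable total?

2710

Rank every tier by rate: Client J/T1 21 > Client S/T1 16 > Client S/T2 14 > Client J/T2 12 > Client Z/T1 8 > Client Z/T2 2.
Fill Client J T1 block (30 at 21) → 160 left.
Client S T1 at 16: fill all 40 → 120 left.
Fill Client S T2 block (40 at 14) → 80 left.
Client J T2 at 12: fill all 60 → 20 left.
20 remain; put them into Client Z T1 at 8.
Total = 21×30 + 16×40 + 14×40 + 12×60 + 8×20 = 2710.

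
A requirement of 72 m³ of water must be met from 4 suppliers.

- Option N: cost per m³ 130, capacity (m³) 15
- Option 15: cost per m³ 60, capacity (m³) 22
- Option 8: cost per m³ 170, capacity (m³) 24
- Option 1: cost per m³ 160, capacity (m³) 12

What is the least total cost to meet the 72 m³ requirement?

9100

Fill from the cheapest supplier first.
Option 15 (60): use full 22 → 50 m³ to go.
Option N (130): use full 15 → 35 m³ to go.
Option 1 (160): use full 12 → 23 m³ to go.
Take 23 from Option 8 at 170 to finish.
Cost = 22×60 + 15×130 + 12×160 + 23×170 = 9100.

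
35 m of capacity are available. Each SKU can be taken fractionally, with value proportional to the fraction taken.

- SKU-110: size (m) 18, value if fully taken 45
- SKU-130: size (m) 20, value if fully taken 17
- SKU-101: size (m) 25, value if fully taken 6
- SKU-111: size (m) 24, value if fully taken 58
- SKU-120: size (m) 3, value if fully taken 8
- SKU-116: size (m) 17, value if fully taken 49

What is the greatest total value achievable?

94.5

Rank by value-to-size ratio: SKU-116 49/17≈2.88, SKU-120 8/3≈2.67, SKU-110 45/18≈2.5, SKU-111 58/24≈2.42, SKU-130 17/20≈0.85, SKU-101 6/25≈0.24.
All 17 m of SKU-116 fit (value 49) ; 18 remain.
SKU-120: take in full, 3 m for value 8 ; 15 left.
Fill the last 15 m with part of SKU-110: 15/18 of it earns 37.5.
Total value = 94.5.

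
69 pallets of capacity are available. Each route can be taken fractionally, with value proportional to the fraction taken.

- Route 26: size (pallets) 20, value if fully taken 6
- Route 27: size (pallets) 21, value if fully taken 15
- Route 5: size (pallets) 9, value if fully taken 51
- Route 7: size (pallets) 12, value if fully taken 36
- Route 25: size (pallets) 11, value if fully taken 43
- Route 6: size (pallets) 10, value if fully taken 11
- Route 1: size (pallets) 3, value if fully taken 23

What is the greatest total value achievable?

179.9

Rank by value-to-size ratio: Route 1 23/3≈7.67, Route 5 51/9≈5.67, Route 25 43/11≈3.91, Route 7 36/12≈3, Route 6 11/10≈1.1, Route 27 15/21≈0.714, Route 26 6/20≈0.3.
Route 1: take in full, 3 pallets for value 23 → 66 left.
Route 5: take in full, 9 pallets for value 51 → 57 left.
All 11 pallets of Route 25 fit (value 43) → 46 remain.
Take all of Route 7 (12 pallets, value 36) → 34 pallets left.
Route 6: take in full, 10 pallets for value 11 → 24 left.
Take all of Route 27 (21 pallets, value 15) → 3 pallets left.
Only 3 pallets remain; take 3/20 of Route 26 for value 6×3/20 = 0.9.
Total value = 179.9.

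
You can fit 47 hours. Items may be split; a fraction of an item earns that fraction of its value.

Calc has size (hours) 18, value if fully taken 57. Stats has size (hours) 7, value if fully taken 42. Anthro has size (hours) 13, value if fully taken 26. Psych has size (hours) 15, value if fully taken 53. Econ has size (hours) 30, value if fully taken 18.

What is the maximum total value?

Sort by value density: Stats 42/7≈6, Psych 53/15≈3.53, Calc 57/18≈3.17, Anthro 26/13≈2, Econ 18/30≈0.6.
Stats: take in full, 7 hours for value 42 — 40 left.
All 15 hours of Psych fit (value 53) — 25 remain.
All 18 hours of Calc fit (value 57) — 7 remain.
Fill the last 7 hours with part of Anthro: 7/13 of it earns 14.
Total value = 166.

166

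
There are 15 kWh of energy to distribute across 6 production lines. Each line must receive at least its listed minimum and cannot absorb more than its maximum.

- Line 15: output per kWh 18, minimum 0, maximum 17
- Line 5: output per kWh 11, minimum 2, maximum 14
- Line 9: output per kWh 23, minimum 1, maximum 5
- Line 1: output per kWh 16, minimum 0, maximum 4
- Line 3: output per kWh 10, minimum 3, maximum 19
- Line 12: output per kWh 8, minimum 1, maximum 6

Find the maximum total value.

Meeting every minimum uses 0+2+1+0+3+1 = 7 kWh, leaving 8.
Order the production lines by output per kWh: Line 9 23 > Line 15 18 > Line 1 16 > Line 5 11 > Line 3 10 > Line 12 8.
Give Line 9 4 more to hit its cap of 5 ; 4 left.
Line 15 has room for 17 more but only 4 remain, so it gets 4.
Total = 18×4 + 11×2 + 23×5 + 10×3 + 8×1 = 247.

247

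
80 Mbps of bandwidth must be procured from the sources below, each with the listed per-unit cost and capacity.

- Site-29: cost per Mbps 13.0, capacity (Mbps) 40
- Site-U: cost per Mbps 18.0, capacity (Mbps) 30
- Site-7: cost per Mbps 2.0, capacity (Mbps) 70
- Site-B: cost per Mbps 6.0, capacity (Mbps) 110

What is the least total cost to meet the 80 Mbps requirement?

200

Use sources in increasing cost order.
Site-7 (2.0): use full 70 ; 10 Mbps to go.
Site-B at 6.0: take 10 of its 110 ; requirement met.
Site-29, Site-U: unused.
Cost = 70×2.0 + 10×6.0 = 200.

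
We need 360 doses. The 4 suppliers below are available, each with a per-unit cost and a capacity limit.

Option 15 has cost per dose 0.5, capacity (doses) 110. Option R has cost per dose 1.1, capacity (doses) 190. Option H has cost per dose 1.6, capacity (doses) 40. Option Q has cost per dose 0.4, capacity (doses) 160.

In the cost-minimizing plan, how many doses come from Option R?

Use suppliers in increasing cost order.
Option Q at 0.4: take all 160 doses — 200 still needed.
Take 110 from Option 15 at 0.5 — need 90 more.
Take 90 from Option R at 1.1 to finish.
Option H: unused.

90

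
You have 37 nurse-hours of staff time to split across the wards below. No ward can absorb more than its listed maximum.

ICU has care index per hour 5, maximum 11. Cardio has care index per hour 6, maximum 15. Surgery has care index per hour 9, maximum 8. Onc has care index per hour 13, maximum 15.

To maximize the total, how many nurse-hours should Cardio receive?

Rank by care index per hour: Onc 13 > Surgery 9 > Cardio 6 > ICU 5.
Onc: +15 to 15 (cap) ; 22 left.
Surgery: +8 to 8 (cap) ; 14 left.
Only 14 left; Cardio takes them to reach 14.

14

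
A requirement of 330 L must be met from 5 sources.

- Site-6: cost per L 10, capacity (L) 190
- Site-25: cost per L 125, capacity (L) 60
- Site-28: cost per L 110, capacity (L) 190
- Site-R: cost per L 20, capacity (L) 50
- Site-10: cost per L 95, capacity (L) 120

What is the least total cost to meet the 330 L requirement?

Use sources in increasing cost order.
Site-6 at 10: take all 190 L ; 140 still needed.
Take 50 from Site-R at 20 ; need 90 more.
Site-10 at 95: take 90 of its 120 ; requirement met.
Site-28, Site-25: unused.
Cost = 190×10 + 50×20 + 90×95 = 11450.

11450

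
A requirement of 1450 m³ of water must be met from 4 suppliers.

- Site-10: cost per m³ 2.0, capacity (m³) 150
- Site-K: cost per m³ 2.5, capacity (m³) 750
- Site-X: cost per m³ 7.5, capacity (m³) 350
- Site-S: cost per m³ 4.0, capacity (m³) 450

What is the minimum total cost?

4725

Fill from the cheapest supplier first.
Site-10 at 2.0: take all 150 m³ — 1300 still needed.
Site-K at 2.5: take all 750 m³ — 550 still needed.
Site-S at 4.0: take all 450 m³ — 100 still needed.
Site-X at 7.5: take 100 of its 350 — requirement met.
Cost = 150×2.0 + 750×2.5 + 450×4.0 + 100×7.5 = 4725.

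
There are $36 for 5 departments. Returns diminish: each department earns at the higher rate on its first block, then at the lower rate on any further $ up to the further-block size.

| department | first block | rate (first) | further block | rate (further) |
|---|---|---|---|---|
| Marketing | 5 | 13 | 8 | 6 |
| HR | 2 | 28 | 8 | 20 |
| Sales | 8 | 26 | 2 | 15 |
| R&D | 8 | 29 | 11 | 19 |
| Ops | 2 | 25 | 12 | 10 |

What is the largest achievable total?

Rank every tier by rate: R&D/tier1 29 > HR/tier1 28 > Sales/tier1 26 > Ops/tier1 25 > HR/tier2 20 > R&D/tier2 19 > Sales/tier2 15 > Marketing/tier1 13 > Ops/tier2 10 > Marketing/tier2 6.
R&D/tier1 (29): +8 → 28 left.
HR tier1 at 28: fill all 2 → 26 left.
Sales tier1 at 26: fill all 8 → 18 left.
Ops tier1 at 25: fill all 2 → 16 left.
Fill HR tier2 block (8 at 20) → 8 left.
R&D tier2 at 19: only 8 left, fill 8.
Total = 29×8 + 28×2 + 26×8 + 25×2 + 20×8 + 19×8 = 858.

858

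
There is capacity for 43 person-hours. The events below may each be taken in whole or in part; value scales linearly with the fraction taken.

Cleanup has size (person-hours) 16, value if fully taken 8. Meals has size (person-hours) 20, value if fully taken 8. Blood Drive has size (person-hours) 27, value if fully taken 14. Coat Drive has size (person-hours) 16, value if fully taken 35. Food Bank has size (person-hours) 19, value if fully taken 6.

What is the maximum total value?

Best value per unit of size first: Coat Drive 35/16≈2.19, Blood Drive 14/27≈0.519, Cleanup 8/16≈0.5, Meals 8/20≈0.4, Food Bank 6/19≈0.316.
Take all of Coat Drive (16 person-hours, value 35) — 27 person-hours left.
Take all of Blood Drive (27 person-hours, value 14) — 0 person-hours left.
Total value = 49.

49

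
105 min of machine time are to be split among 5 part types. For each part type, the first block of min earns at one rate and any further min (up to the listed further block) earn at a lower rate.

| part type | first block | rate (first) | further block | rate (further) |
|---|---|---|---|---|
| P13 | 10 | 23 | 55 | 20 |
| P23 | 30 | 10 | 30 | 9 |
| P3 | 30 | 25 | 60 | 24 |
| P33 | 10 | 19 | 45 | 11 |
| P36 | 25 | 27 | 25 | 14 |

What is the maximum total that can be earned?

2625

Rank every tier by rate: P36/first 27 > P3/first 25 > P3/second 24 > P13/first 23 > P13/second 20 > P33/first 19 > P36/second 14 > P33/second 11 > P23/first 10 > P23/second 9.
P36/first (27): +25 → 80 left.
P3 first at 25: fill all 30 → 50 left.
P3/second: +50 of 60 at 24; pool empty.
Total = 27×25 + 25×30 + 24×50 = 2625.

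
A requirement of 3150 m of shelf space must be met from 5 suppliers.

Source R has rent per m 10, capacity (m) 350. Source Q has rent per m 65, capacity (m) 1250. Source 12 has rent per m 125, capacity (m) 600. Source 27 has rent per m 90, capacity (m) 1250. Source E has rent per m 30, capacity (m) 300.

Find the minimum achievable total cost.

206250

Use suppliers in increasing cost order.
Take 350 from Source R at 10 — need 2800 more.
Take 300 from Source E at 30 — need 2500 more.
Source Q at 65: take all 1250 m — 1250 still needed.
Take 1250 from Source 27 at 90 — need 0 more.
Source 12: unused.
Cost = 350×10 + 300×30 + 1250×65 + 1250×90 = 206250.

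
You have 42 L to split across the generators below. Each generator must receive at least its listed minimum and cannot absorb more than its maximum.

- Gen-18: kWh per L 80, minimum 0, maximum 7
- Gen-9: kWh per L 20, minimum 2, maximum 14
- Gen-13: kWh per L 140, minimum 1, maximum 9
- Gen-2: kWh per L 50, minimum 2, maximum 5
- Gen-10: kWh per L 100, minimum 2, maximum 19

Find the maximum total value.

4010

Meeting every minimum uses 0+2+1+2+2 = 7 L, leaving 35.
Order the generators by kWh per L: Gen-13 140 > Gen-10 100 > Gen-18 80 > Gen-2 50 > Gen-9 20.
Gen-13 takes 8 more to reach its cap of 9 ; 27 left.
Give Gen-10 17 more to hit its cap of 19 ; 10 left.
Gen-18 takes 7 more to reach its cap of 7 ; 3 left.
Gen-2: +3 to 5 (cap) ; 0 left.
Total = 80×7 + 20×2 + 140×9 + 50×5 + 100×19 = 4010.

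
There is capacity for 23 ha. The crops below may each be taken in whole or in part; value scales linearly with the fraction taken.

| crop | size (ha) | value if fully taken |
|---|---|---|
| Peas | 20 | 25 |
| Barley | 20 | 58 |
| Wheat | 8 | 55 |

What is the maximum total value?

Rank by value-to-size ratio: Wheat 55/8≈6.88, Barley 58/20≈2.9, Peas 25/20≈1.25.
Wheat: take in full, 8 ha for value 55 — 15 left.
Only 15 ha remain; take 15/20 of Barley for value 58×15/20 = 43.5.
Total value = 98.5.

98.5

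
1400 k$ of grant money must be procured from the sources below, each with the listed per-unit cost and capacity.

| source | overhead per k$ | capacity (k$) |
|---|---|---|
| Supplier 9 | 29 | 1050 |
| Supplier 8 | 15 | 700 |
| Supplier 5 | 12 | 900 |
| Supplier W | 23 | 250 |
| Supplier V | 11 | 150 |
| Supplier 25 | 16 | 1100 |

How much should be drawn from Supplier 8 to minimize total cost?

350

Cheapest first:
Supplier V (11): use full 150 → 1250 k$ to go.
Supplier 5 at 12: take all 900 k$ → 350 still needed.
Take 350 from Supplier 8 at 15 to finish.
Supplier 25, Supplier W, Supplier 9: unused.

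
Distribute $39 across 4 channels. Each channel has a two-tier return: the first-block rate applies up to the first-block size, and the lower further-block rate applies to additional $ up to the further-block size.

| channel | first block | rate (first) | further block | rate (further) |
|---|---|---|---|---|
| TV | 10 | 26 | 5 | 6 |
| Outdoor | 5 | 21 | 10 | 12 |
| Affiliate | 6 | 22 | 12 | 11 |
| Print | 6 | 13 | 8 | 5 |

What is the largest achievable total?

Order all 8 blocks by rate: TV/T1 26 > Affiliate/T1 22 > Outdoor/T1 21 > Print/T1 13 > Outdoor/T2 12 > Affiliate/T2 11 > TV/T2 6 > Print/T2 5.
TV/T1 (26): +10 ; 29 left.
Fill Affiliate T1 block (6 at 22) ; 23 left.
Outdoor T1 at 21: fill all 5 ; 18 left.
Fill Print T1 block (6 at 13) ; 12 left.
Outdoor/T2 (12): +10 ; 2 left.
Affiliate T2 at 11: only 2 left, fill 2.
Total = 26×10 + 22×6 + 21×5 + 13×6 + 12×10 + 11×2 = 717.

717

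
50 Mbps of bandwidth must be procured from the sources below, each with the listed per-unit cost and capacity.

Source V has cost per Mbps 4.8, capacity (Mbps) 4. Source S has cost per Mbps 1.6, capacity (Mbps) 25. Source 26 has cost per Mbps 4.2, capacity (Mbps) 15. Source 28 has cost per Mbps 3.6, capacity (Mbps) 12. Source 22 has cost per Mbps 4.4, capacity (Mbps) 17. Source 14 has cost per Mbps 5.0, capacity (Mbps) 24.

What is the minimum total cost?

Fill from the cheapest source first.
Source S (1.6): use full 25 ; 25 Mbps to go.
Source 28 (3.6): use full 12 ; 13 Mbps to go.
Source 26 (4.2): take the remaining 13 ; done.
Source 22, Source V, Source 14: unused.
Cost = 25×1.6 + 12×3.6 + 13×4.2 = 137.8.

137.8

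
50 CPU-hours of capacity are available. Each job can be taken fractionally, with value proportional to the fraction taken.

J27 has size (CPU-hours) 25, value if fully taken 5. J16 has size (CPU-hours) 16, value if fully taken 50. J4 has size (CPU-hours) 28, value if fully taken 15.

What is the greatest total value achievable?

Sort by value density: J16 50/16≈3.12, J4 15/28≈0.536, J27 5/25≈0.2.
All 16 CPU-hours of J16 fit (value 50) → 34 remain.
J4: take in full, 28 CPU-hours for value 15 → 6 left.
Only 6 CPU-hours remain; take 6/25 of J27 for value 5×6/25 = 1.2.
Total value = 66.2.

66.2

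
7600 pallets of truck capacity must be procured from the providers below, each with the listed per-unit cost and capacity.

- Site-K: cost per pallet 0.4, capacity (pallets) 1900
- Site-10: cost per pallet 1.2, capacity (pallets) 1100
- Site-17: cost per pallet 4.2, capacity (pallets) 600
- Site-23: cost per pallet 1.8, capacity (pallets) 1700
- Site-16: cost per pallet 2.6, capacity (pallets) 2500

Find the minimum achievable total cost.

Use providers in increasing cost order.
Take 1900 from Site-K at 0.4 → need 5700 more.
Take 1100 from Site-10 at 1.2 → need 4600 more.
Site-23 (1.8): use full 1700 → 2900 pallets to go.
Site-16 at 2.6: take all 2500 pallets → 400 still needed.
Take 400 from Site-17 at 4.2 to finish.
Cost = 1900×0.4 + 1100×1.2 + 1700×1.8 + 2500×2.6 + 400×4.2 = 13320.

13320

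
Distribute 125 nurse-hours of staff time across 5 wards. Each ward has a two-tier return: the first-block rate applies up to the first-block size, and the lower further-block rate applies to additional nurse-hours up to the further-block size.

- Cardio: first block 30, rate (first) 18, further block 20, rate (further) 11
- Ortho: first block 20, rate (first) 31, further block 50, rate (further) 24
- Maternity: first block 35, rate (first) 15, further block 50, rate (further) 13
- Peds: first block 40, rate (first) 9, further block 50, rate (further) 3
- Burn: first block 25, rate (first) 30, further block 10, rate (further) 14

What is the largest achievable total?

3110

Treat each block as its own option and order by rate: Ortho/T1 31 > Burn/T1 30 > Ortho/T2 24 > Cardio/T1 18 > Maternity/T1 15 > Burn/T2 14 > Maternity/T2 13 > Cardio/T2 11 > Peds/T1 9 > Peds/T2 3.
Ortho/T1 (31): +20 → 105 left.
Fill Burn T1 block (25 at 30) → 80 left.
Ortho T2 at 24: fill all 50 → 30 left.
Cardio T1 at 18: fill all 30 → 0 left.
Total = 31×20 + 30×25 + 24×50 + 18×30 = 3110.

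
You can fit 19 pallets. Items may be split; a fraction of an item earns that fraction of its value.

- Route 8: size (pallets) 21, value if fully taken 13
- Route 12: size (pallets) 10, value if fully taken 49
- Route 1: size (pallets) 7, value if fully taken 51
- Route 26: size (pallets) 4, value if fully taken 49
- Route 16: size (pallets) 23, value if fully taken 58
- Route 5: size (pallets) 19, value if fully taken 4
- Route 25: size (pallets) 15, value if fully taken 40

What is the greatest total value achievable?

Rank by value-to-size ratio: Route 26 49/4≈12.2, Route 1 51/7≈7.29, Route 12 49/10≈4.9, Route 25 40/15≈2.67, Route 16 58/23≈2.52, Route 8 13/21≈0.619, Route 5 4/19≈0.211.
All 4 pallets of Route 26 fit (value 49) — 15 remain.
Route 1: take in full, 7 pallets for value 51 — 8 left.
Fill the last 8 pallets with part of Route 12: 8/10 of it earns 39.2.
Total value = 139.2.

139.2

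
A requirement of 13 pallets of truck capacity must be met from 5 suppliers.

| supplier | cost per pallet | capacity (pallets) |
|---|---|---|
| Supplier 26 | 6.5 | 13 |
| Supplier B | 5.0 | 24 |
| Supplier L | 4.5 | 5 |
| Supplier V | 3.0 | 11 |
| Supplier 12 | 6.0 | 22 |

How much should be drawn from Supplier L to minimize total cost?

2

Fill from the cheapest supplier first.
Take 11 from Supplier V at 3.0 → need 2 more.
Supplier L at 4.5: take 2 of its 5 → requirement met.
Supplier B, Supplier 12, Supplier 26: unused.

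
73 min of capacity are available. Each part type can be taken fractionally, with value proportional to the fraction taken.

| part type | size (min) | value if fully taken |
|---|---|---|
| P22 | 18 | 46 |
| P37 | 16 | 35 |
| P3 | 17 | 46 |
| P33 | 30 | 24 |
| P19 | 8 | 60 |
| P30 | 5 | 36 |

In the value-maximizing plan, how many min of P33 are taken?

Sort by value density: P19 60/8≈7.5, P30 36/5≈7.2, P3 46/17≈2.71, P22 46/18≈2.56, P37 35/16≈2.19, P33 24/30≈0.8.
Take all of P19 (8 min, value 60) ; 65 min left.
Take all of P30 (5 min, value 36) ; 60 min left.
Take all of P3 (17 min, value 46) ; 43 min left.
All 18 min of P22 fit (value 46) ; 25 remain.
Take all of P37 (16 min, value 35) ; 9 min left.
Fill the last 9 min with part of P33: 9/30 of it earns 7.2.

9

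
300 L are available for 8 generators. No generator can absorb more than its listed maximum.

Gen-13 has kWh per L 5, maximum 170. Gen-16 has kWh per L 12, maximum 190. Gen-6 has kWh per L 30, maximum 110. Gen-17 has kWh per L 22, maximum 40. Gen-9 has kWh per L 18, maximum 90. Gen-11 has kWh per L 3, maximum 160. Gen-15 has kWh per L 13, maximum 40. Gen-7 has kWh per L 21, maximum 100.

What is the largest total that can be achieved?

Highest kWh per L first: Gen-6 30 > Gen-17 22 > Gen-7 21 > Gen-9 18 > Gen-15 13 > Gen-16 12 > Gen-13 5 > Gen-11 3.
Gen-6 takes 110 to reach its cap of 110 → 190 left.
Gen-17: +40 to 40 (cap) → 150 left.
Give Gen-7 100 to hit its cap of 100 → 50 left.
Only 50 left; Gen-9 takes them to reach 50.
Total = 30×110 + 22×40 + 18×50 + 21×100 = 7180.

7180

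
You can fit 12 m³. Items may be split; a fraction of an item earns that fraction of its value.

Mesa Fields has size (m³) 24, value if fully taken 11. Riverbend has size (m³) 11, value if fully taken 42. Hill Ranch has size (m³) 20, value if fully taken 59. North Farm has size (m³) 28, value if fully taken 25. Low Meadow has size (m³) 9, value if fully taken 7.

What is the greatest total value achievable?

Best value per unit of size first: Riverbend 42/11≈3.82, Hill Ranch 59/20≈2.95, North Farm 25/28≈0.893, Low Meadow 7/9≈0.778, Mesa Fields 11/24≈0.458.
All 11 m³ of Riverbend fit (value 42) — 1 remain.
Only 1 m³ remain; take 1/20 of Hill Ranch for value 59×1/20 = 2.95.
Total value = 44.95.

44.95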